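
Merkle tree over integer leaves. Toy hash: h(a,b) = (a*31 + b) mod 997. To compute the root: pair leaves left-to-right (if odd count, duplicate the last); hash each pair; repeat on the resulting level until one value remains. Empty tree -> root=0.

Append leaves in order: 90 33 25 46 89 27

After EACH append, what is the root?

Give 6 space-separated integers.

After append 90 (leaves=[90]):
  L0: [90]
  root=90
After append 33 (leaves=[90, 33]):
  L0: [90, 33]
  L1: h(90,33)=(90*31+33)%997=829 -> [829]
  root=829
After append 25 (leaves=[90, 33, 25]):
  L0: [90, 33, 25]
  L1: h(90,33)=(90*31+33)%997=829 h(25,25)=(25*31+25)%997=800 -> [829, 800]
  L2: h(829,800)=(829*31+800)%997=577 -> [577]
  root=577
After append 46 (leaves=[90, 33, 25, 46]):
  L0: [90, 33, 25, 46]
  L1: h(90,33)=(90*31+33)%997=829 h(25,46)=(25*31+46)%997=821 -> [829, 821]
  L2: h(829,821)=(829*31+821)%997=598 -> [598]
  root=598
After append 89 (leaves=[90, 33, 25, 46, 89]):
  L0: [90, 33, 25, 46, 89]
  L1: h(90,33)=(90*31+33)%997=829 h(25,46)=(25*31+46)%997=821 h(89,89)=(89*31+89)%997=854 -> [829, 821, 854]
  L2: h(829,821)=(829*31+821)%997=598 h(854,854)=(854*31+854)%997=409 -> [598, 409]
  L3: h(598,409)=(598*31+409)%997=4 -> [4]
  root=4
After append 27 (leaves=[90, 33, 25, 46, 89, 27]):
  L0: [90, 33, 25, 46, 89, 27]
  L1: h(90,33)=(90*31+33)%997=829 h(25,46)=(25*31+46)%997=821 h(89,27)=(89*31+27)%997=792 -> [829, 821, 792]
  L2: h(829,821)=(829*31+821)%997=598 h(792,792)=(792*31+792)%997=419 -> [598, 419]
  L3: h(598,419)=(598*31+419)%997=14 -> [14]
  root=14

Answer: 90 829 577 598 4 14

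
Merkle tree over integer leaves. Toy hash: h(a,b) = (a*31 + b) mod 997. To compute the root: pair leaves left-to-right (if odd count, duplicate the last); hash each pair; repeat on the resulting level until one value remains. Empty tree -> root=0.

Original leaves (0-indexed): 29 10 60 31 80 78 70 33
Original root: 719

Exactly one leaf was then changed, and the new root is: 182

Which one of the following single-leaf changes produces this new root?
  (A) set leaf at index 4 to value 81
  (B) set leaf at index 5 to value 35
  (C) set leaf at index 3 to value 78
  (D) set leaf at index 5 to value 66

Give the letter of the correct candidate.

Original leaves: [29, 10, 60, 31, 80, 78, 70, 33]
Target new root: 182
Try each candidate change and compute the resulting root:
Candidate A: set leaf[4] = 81 -> leaves = [29, 10, 60, 31, 81, 78, 70, 33]
  L0: [29, 10, 60, 31, 81, 78, 70, 33]
  L1: h(29,10)=(29*31+10)%997=909 h(60,31)=(60*31+31)%997=894 h(81,78)=(81*31+78)%997=595 h(70,33)=(70*31+33)%997=209 -> [909, 894, 595, 209]
  L2: h(909,894)=(909*31+894)%997=160 h(595,209)=(595*31+209)%997=708 -> [160, 708]
  L3: h(160,708)=(160*31+708)%997=683 -> [683]
  root = 683 != target 182
Candidate B: set leaf[5] = 35 -> leaves = [29, 10, 60, 31, 80, 35, 70, 33]
  L0: [29, 10, 60, 31, 80, 35, 70, 33]
  L1: h(29,10)=(29*31+10)%997=909 h(60,31)=(60*31+31)%997=894 h(80,35)=(80*31+35)%997=521 h(70,33)=(70*31+33)%997=209 -> [909, 894, 521, 209]
  L2: h(909,894)=(909*31+894)%997=160 h(521,209)=(521*31+209)%997=408 -> [160, 408]
  L3: h(160,408)=(160*31+408)%997=383 -> [383]
  root = 383 != target 182
Candidate C: set leaf[3] = 78 -> leaves = [29, 10, 60, 78, 80, 78, 70, 33]
  L0: [29, 10, 60, 78, 80, 78, 70, 33]
  L1: h(29,10)=(29*31+10)%997=909 h(60,78)=(60*31+78)%997=941 h(80,78)=(80*31+78)%997=564 h(70,33)=(70*31+33)%997=209 -> [909, 941, 564, 209]
  L2: h(909,941)=(909*31+941)%997=207 h(564,209)=(564*31+209)%997=744 -> [207, 744]
  L3: h(207,744)=(207*31+744)%997=182 -> [182]
  root = 182 == target 182  ** MATCH **
Candidate D: set leaf[5] = 66 -> leaves = [29, 10, 60, 31, 80, 66, 70, 33]
  L0: [29, 10, 60, 31, 80, 66, 70, 33]
  L1: h(29,10)=(29*31+10)%997=909 h(60,31)=(60*31+31)%997=894 h(80,66)=(80*31+66)%997=552 h(70,33)=(70*31+33)%997=209 -> [909, 894, 552, 209]
  L2: h(909,894)=(909*31+894)%997=160 h(552,209)=(552*31+209)%997=372 -> [160, 372]
  L3: h(160,372)=(160*31+372)%997=347 -> [347]
  root = 347 != target 182
Candidate C produces the target root.

Answer: C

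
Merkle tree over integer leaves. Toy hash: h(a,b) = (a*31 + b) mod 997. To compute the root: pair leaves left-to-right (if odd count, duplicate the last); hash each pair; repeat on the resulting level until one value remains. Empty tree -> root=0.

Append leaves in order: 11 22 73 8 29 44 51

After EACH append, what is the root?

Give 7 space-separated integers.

After append 11 (leaves=[11]):
  L0: [11]
  root=11
After append 22 (leaves=[11, 22]):
  L0: [11, 22]
  L1: h(11,22)=(11*31+22)%997=363 -> [363]
  root=363
After append 73 (leaves=[11, 22, 73]):
  L0: [11, 22, 73]
  L1: h(11,22)=(11*31+22)%997=363 h(73,73)=(73*31+73)%997=342 -> [363, 342]
  L2: h(363,342)=(363*31+342)%997=628 -> [628]
  root=628
After append 8 (leaves=[11, 22, 73, 8]):
  L0: [11, 22, 73, 8]
  L1: h(11,22)=(11*31+22)%997=363 h(73,8)=(73*31+8)%997=277 -> [363, 277]
  L2: h(363,277)=(363*31+277)%997=563 -> [563]
  root=563
After append 29 (leaves=[11, 22, 73, 8, 29]):
  L0: [11, 22, 73, 8, 29]
  L1: h(11,22)=(11*31+22)%997=363 h(73,8)=(73*31+8)%997=277 h(29,29)=(29*31+29)%997=928 -> [363, 277, 928]
  L2: h(363,277)=(363*31+277)%997=563 h(928,928)=(928*31+928)%997=783 -> [563, 783]
  L3: h(563,783)=(563*31+783)%997=290 -> [290]
  root=290
After append 44 (leaves=[11, 22, 73, 8, 29, 44]):
  L0: [11, 22, 73, 8, 29, 44]
  L1: h(11,22)=(11*31+22)%997=363 h(73,8)=(73*31+8)%997=277 h(29,44)=(29*31+44)%997=943 -> [363, 277, 943]
  L2: h(363,277)=(363*31+277)%997=563 h(943,943)=(943*31+943)%997=266 -> [563, 266]
  L3: h(563,266)=(563*31+266)%997=770 -> [770]
  root=770
After append 51 (leaves=[11, 22, 73, 8, 29, 44, 51]):
  L0: [11, 22, 73, 8, 29, 44, 51]
  L1: h(11,22)=(11*31+22)%997=363 h(73,8)=(73*31+8)%997=277 h(29,44)=(29*31+44)%997=943 h(51,51)=(51*31+51)%997=635 -> [363, 277, 943, 635]
  L2: h(363,277)=(363*31+277)%997=563 h(943,635)=(943*31+635)%997=955 -> [563, 955]
  L3: h(563,955)=(563*31+955)%997=462 -> [462]
  root=462

Answer: 11 363 628 563 290 770 462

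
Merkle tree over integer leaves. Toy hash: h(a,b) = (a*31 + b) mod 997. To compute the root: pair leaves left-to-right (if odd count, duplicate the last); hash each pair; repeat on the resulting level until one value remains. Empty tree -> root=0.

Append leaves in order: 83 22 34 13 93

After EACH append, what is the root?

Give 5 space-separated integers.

After append 83 (leaves=[83]):
  L0: [83]
  root=83
After append 22 (leaves=[83, 22]):
  L0: [83, 22]
  L1: h(83,22)=(83*31+22)%997=601 -> [601]
  root=601
After append 34 (leaves=[83, 22, 34]):
  L0: [83, 22, 34]
  L1: h(83,22)=(83*31+22)%997=601 h(34,34)=(34*31+34)%997=91 -> [601, 91]
  L2: h(601,91)=(601*31+91)%997=776 -> [776]
  root=776
After append 13 (leaves=[83, 22, 34, 13]):
  L0: [83, 22, 34, 13]
  L1: h(83,22)=(83*31+22)%997=601 h(34,13)=(34*31+13)%997=70 -> [601, 70]
  L2: h(601,70)=(601*31+70)%997=755 -> [755]
  root=755
After append 93 (leaves=[83, 22, 34, 13, 93]):
  L0: [83, 22, 34, 13, 93]
  L1: h(83,22)=(83*31+22)%997=601 h(34,13)=(34*31+13)%997=70 h(93,93)=(93*31+93)%997=982 -> [601, 70, 982]
  L2: h(601,70)=(601*31+70)%997=755 h(982,982)=(982*31+982)%997=517 -> [755, 517]
  L3: h(755,517)=(755*31+517)%997=991 -> [991]
  root=991

Answer: 83 601 776 755 991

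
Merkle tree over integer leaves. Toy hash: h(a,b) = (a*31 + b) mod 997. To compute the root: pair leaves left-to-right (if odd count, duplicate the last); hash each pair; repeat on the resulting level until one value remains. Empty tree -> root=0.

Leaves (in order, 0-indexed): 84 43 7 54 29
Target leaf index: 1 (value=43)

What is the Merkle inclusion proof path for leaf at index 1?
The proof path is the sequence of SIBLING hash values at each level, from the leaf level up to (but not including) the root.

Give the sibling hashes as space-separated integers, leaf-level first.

L0 (leaves): [84, 43, 7, 54, 29], target index=1
L1: h(84,43)=(84*31+43)%997=653 [pair 0] h(7,54)=(7*31+54)%997=271 [pair 1] h(29,29)=(29*31+29)%997=928 [pair 2] -> [653, 271, 928]
  Sibling for proof at L0: 84
L2: h(653,271)=(653*31+271)%997=574 [pair 0] h(928,928)=(928*31+928)%997=783 [pair 1] -> [574, 783]
  Sibling for proof at L1: 271
L3: h(574,783)=(574*31+783)%997=631 [pair 0] -> [631]
  Sibling for proof at L2: 783
Root: 631
Proof path (sibling hashes from leaf to root): [84, 271, 783]

Answer: 84 271 783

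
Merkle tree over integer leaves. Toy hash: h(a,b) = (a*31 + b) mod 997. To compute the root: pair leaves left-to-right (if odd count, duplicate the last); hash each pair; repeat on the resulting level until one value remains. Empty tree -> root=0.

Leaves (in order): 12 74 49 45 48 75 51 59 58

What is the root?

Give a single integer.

Answer: 111

Derivation:
L0: [12, 74, 49, 45, 48, 75, 51, 59, 58]
L1: h(12,74)=(12*31+74)%997=446 h(49,45)=(49*31+45)%997=567 h(48,75)=(48*31+75)%997=566 h(51,59)=(51*31+59)%997=643 h(58,58)=(58*31+58)%997=859 -> [446, 567, 566, 643, 859]
L2: h(446,567)=(446*31+567)%997=435 h(566,643)=(566*31+643)%997=243 h(859,859)=(859*31+859)%997=569 -> [435, 243, 569]
L3: h(435,243)=(435*31+243)%997=767 h(569,569)=(569*31+569)%997=262 -> [767, 262]
L4: h(767,262)=(767*31+262)%997=111 -> [111]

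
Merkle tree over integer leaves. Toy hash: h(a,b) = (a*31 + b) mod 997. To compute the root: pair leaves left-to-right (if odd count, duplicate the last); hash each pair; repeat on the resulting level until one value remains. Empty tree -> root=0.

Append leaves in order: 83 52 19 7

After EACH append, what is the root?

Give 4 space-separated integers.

Answer: 83 631 229 217

Derivation:
After append 83 (leaves=[83]):
  L0: [83]
  root=83
After append 52 (leaves=[83, 52]):
  L0: [83, 52]
  L1: h(83,52)=(83*31+52)%997=631 -> [631]
  root=631
After append 19 (leaves=[83, 52, 19]):
  L0: [83, 52, 19]
  L1: h(83,52)=(83*31+52)%997=631 h(19,19)=(19*31+19)%997=608 -> [631, 608]
  L2: h(631,608)=(631*31+608)%997=229 -> [229]
  root=229
After append 7 (leaves=[83, 52, 19, 7]):
  L0: [83, 52, 19, 7]
  L1: h(83,52)=(83*31+52)%997=631 h(19,7)=(19*31+7)%997=596 -> [631, 596]
  L2: h(631,596)=(631*31+596)%997=217 -> [217]
  root=217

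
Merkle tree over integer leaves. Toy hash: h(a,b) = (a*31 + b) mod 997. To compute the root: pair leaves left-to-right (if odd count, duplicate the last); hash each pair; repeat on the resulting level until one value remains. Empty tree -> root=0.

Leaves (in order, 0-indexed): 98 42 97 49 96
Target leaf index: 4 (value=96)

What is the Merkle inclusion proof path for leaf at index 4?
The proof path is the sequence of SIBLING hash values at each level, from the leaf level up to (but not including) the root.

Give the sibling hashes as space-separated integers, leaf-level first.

L0 (leaves): [98, 42, 97, 49, 96], target index=4
L1: h(98,42)=(98*31+42)%997=89 [pair 0] h(97,49)=(97*31+49)%997=65 [pair 1] h(96,96)=(96*31+96)%997=81 [pair 2] -> [89, 65, 81]
  Sibling for proof at L0: 96
L2: h(89,65)=(89*31+65)%997=830 [pair 0] h(81,81)=(81*31+81)%997=598 [pair 1] -> [830, 598]
  Sibling for proof at L1: 81
L3: h(830,598)=(830*31+598)%997=406 [pair 0] -> [406]
  Sibling for proof at L2: 830
Root: 406
Proof path (sibling hashes from leaf to root): [96, 81, 830]

Answer: 96 81 830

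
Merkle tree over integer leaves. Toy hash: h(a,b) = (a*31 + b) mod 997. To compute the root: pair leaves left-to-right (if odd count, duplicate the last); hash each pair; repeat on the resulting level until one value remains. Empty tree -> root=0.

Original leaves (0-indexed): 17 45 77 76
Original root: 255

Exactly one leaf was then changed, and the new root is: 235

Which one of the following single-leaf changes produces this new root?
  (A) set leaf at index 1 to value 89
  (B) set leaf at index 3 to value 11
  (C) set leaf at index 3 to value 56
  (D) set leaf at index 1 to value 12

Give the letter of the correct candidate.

Answer: C

Derivation:
Original leaves: [17, 45, 77, 76]
Target new root: 235
Try each candidate change and compute the resulting root:
Candidate A: set leaf[1] = 89 -> leaves = [17, 89, 77, 76]
  L0: [17, 89, 77, 76]
  L1: h(17,89)=(17*31+89)%997=616 h(77,76)=(77*31+76)%997=469 -> [616, 469]
  L2: h(616,469)=(616*31+469)%997=622 -> [622]
  root = 622 != target 235
Candidate B: set leaf[3] = 11 -> leaves = [17, 45, 77, 11]
  L0: [17, 45, 77, 11]
  L1: h(17,45)=(17*31+45)%997=572 h(77,11)=(77*31+11)%997=404 -> [572, 404]
  L2: h(572,404)=(572*31+404)%997=190 -> [190]
  root = 190 != target 235
Candidate C: set leaf[3] = 56 -> leaves = [17, 45, 77, 56]
  L0: [17, 45, 77, 56]
  L1: h(17,45)=(17*31+45)%997=572 h(77,56)=(77*31+56)%997=449 -> [572, 449]
  L2: h(572,449)=(572*31+449)%997=235 -> [235]
  root = 235 == target 235  ** MATCH **
Candidate D: set leaf[1] = 12 -> leaves = [17, 12, 77, 76]
  L0: [17, 12, 77, 76]
  L1: h(17,12)=(17*31+12)%997=539 h(77,76)=(77*31+76)%997=469 -> [539, 469]
  L2: h(539,469)=(539*31+469)%997=229 -> [229]
  root = 229 != target 235
Candidate C produces the target root.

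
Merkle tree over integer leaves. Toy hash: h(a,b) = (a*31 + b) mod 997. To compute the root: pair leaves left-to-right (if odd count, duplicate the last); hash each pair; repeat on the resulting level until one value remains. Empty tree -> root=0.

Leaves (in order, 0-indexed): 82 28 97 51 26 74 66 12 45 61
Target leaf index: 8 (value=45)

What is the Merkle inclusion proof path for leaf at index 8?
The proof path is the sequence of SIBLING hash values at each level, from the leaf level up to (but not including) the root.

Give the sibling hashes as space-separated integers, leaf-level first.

L0 (leaves): [82, 28, 97, 51, 26, 74, 66, 12, 45, 61], target index=8
L1: h(82,28)=(82*31+28)%997=576 [pair 0] h(97,51)=(97*31+51)%997=67 [pair 1] h(26,74)=(26*31+74)%997=880 [pair 2] h(66,12)=(66*31+12)%997=64 [pair 3] h(45,61)=(45*31+61)%997=459 [pair 4] -> [576, 67, 880, 64, 459]
  Sibling for proof at L0: 61
L2: h(576,67)=(576*31+67)%997=974 [pair 0] h(880,64)=(880*31+64)%997=425 [pair 1] h(459,459)=(459*31+459)%997=730 [pair 2] -> [974, 425, 730]
  Sibling for proof at L1: 459
L3: h(974,425)=(974*31+425)%997=709 [pair 0] h(730,730)=(730*31+730)%997=429 [pair 1] -> [709, 429]
  Sibling for proof at L2: 730
L4: h(709,429)=(709*31+429)%997=474 [pair 0] -> [474]
  Sibling for proof at L3: 709
Root: 474
Proof path (sibling hashes from leaf to root): [61, 459, 730, 709]

Answer: 61 459 730 709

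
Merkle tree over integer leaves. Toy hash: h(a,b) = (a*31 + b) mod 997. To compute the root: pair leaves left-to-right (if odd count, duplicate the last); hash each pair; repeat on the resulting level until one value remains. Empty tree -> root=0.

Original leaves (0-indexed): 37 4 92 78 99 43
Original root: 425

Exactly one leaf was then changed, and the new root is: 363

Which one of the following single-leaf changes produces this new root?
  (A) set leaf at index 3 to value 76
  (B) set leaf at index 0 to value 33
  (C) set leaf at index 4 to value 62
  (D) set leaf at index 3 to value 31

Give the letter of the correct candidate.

Original leaves: [37, 4, 92, 78, 99, 43]
Target new root: 363
Try each candidate change and compute the resulting root:
Candidate A: set leaf[3] = 76 -> leaves = [37, 4, 92, 76, 99, 43]
  L0: [37, 4, 92, 76, 99, 43]
  L1: h(37,4)=(37*31+4)%997=154 h(92,76)=(92*31+76)%997=934 h(99,43)=(99*31+43)%997=121 -> [154, 934, 121]
  L2: h(154,934)=(154*31+934)%997=723 h(121,121)=(121*31+121)%997=881 -> [723, 881]
  L3: h(723,881)=(723*31+881)%997=363 -> [363]
  root = 363 == target 363  ** MATCH **
Candidate B: set leaf[0] = 33 -> leaves = [33, 4, 92, 78, 99, 43]
  L0: [33, 4, 92, 78, 99, 43]
  L1: h(33,4)=(33*31+4)%997=30 h(92,78)=(92*31+78)%997=936 h(99,43)=(99*31+43)%997=121 -> [30, 936, 121]
  L2: h(30,936)=(30*31+936)%997=869 h(121,121)=(121*31+121)%997=881 -> [869, 881]
  L3: h(869,881)=(869*31+881)%997=901 -> [901]
  root = 901 != target 363
Candidate C: set leaf[4] = 62 -> leaves = [37, 4, 92, 78, 62, 43]
  L0: [37, 4, 92, 78, 62, 43]
  L1: h(37,4)=(37*31+4)%997=154 h(92,78)=(92*31+78)%997=936 h(62,43)=(62*31+43)%997=968 -> [154, 936, 968]
  L2: h(154,936)=(154*31+936)%997=725 h(968,968)=(968*31+968)%997=69 -> [725, 69]
  L3: h(725,69)=(725*31+69)%997=610 -> [610]
  root = 610 != target 363
Candidate D: set leaf[3] = 31 -> leaves = [37, 4, 92, 31, 99, 43]
  L0: [37, 4, 92, 31, 99, 43]
  L1: h(37,4)=(37*31+4)%997=154 h(92,31)=(92*31+31)%997=889 h(99,43)=(99*31+43)%997=121 -> [154, 889, 121]
  L2: h(154,889)=(154*31+889)%997=678 h(121,121)=(121*31+121)%997=881 -> [678, 881]
  L3: h(678,881)=(678*31+881)%997=962 -> [962]
  root = 962 != target 363
Candidate A produces the target root.

Answer: A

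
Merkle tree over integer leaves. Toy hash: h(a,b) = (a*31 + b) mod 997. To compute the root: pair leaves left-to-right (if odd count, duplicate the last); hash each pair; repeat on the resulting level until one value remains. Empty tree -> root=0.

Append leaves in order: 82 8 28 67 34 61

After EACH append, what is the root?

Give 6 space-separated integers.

Answer: 82 556 186 225 914 781

Derivation:
After append 82 (leaves=[82]):
  L0: [82]
  root=82
After append 8 (leaves=[82, 8]):
  L0: [82, 8]
  L1: h(82,8)=(82*31+8)%997=556 -> [556]
  root=556
After append 28 (leaves=[82, 8, 28]):
  L0: [82, 8, 28]
  L1: h(82,8)=(82*31+8)%997=556 h(28,28)=(28*31+28)%997=896 -> [556, 896]
  L2: h(556,896)=(556*31+896)%997=186 -> [186]
  root=186
After append 67 (leaves=[82, 8, 28, 67]):
  L0: [82, 8, 28, 67]
  L1: h(82,8)=(82*31+8)%997=556 h(28,67)=(28*31+67)%997=935 -> [556, 935]
  L2: h(556,935)=(556*31+935)%997=225 -> [225]
  root=225
After append 34 (leaves=[82, 8, 28, 67, 34]):
  L0: [82, 8, 28, 67, 34]
  L1: h(82,8)=(82*31+8)%997=556 h(28,67)=(28*31+67)%997=935 h(34,34)=(34*31+34)%997=91 -> [556, 935, 91]
  L2: h(556,935)=(556*31+935)%997=225 h(91,91)=(91*31+91)%997=918 -> [225, 918]
  L3: h(225,918)=(225*31+918)%997=914 -> [914]
  root=914
After append 61 (leaves=[82, 8, 28, 67, 34, 61]):
  L0: [82, 8, 28, 67, 34, 61]
  L1: h(82,8)=(82*31+8)%997=556 h(28,67)=(28*31+67)%997=935 h(34,61)=(34*31+61)%997=118 -> [556, 935, 118]
  L2: h(556,935)=(556*31+935)%997=225 h(118,118)=(118*31+118)%997=785 -> [225, 785]
  L3: h(225,785)=(225*31+785)%997=781 -> [781]
  root=781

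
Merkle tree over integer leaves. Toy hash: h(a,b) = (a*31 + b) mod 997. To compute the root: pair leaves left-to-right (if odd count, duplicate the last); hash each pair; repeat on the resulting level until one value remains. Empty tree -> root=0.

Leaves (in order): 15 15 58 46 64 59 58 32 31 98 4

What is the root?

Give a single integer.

Answer: 53

Derivation:
L0: [15, 15, 58, 46, 64, 59, 58, 32, 31, 98, 4]
L1: h(15,15)=(15*31+15)%997=480 h(58,46)=(58*31+46)%997=847 h(64,59)=(64*31+59)%997=49 h(58,32)=(58*31+32)%997=833 h(31,98)=(31*31+98)%997=62 h(4,4)=(4*31+4)%997=128 -> [480, 847, 49, 833, 62, 128]
L2: h(480,847)=(480*31+847)%997=772 h(49,833)=(49*31+833)%997=358 h(62,128)=(62*31+128)%997=56 -> [772, 358, 56]
L3: h(772,358)=(772*31+358)%997=362 h(56,56)=(56*31+56)%997=795 -> [362, 795]
L4: h(362,795)=(362*31+795)%997=53 -> [53]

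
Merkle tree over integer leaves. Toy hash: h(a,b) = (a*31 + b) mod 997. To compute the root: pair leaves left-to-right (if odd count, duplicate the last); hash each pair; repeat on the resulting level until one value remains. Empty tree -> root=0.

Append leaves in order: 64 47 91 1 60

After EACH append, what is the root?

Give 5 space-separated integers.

After append 64 (leaves=[64]):
  L0: [64]
  root=64
After append 47 (leaves=[64, 47]):
  L0: [64, 47]
  L1: h(64,47)=(64*31+47)%997=37 -> [37]
  root=37
After append 91 (leaves=[64, 47, 91]):
  L0: [64, 47, 91]
  L1: h(64,47)=(64*31+47)%997=37 h(91,91)=(91*31+91)%997=918 -> [37, 918]
  L2: h(37,918)=(37*31+918)%997=71 -> [71]
  root=71
After append 1 (leaves=[64, 47, 91, 1]):
  L0: [64, 47, 91, 1]
  L1: h(64,47)=(64*31+47)%997=37 h(91,1)=(91*31+1)%997=828 -> [37, 828]
  L2: h(37,828)=(37*31+828)%997=978 -> [978]
  root=978
After append 60 (leaves=[64, 47, 91, 1, 60]):
  L0: [64, 47, 91, 1, 60]
  L1: h(64,47)=(64*31+47)%997=37 h(91,1)=(91*31+1)%997=828 h(60,60)=(60*31+60)%997=923 -> [37, 828, 923]
  L2: h(37,828)=(37*31+828)%997=978 h(923,923)=(923*31+923)%997=623 -> [978, 623]
  L3: h(978,623)=(978*31+623)%997=34 -> [34]
  root=34

Answer: 64 37 71 978 34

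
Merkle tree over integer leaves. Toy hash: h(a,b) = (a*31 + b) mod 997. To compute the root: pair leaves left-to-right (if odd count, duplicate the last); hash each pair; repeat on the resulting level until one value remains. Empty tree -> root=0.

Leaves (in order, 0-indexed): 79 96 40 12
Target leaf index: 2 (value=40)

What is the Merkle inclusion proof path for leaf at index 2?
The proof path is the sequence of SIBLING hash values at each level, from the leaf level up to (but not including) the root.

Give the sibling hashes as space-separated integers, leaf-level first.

L0 (leaves): [79, 96, 40, 12], target index=2
L1: h(79,96)=(79*31+96)%997=551 [pair 0] h(40,12)=(40*31+12)%997=255 [pair 1] -> [551, 255]
  Sibling for proof at L0: 12
L2: h(551,255)=(551*31+255)%997=387 [pair 0] -> [387]
  Sibling for proof at L1: 551
Root: 387
Proof path (sibling hashes from leaf to root): [12, 551]

Answer: 12 551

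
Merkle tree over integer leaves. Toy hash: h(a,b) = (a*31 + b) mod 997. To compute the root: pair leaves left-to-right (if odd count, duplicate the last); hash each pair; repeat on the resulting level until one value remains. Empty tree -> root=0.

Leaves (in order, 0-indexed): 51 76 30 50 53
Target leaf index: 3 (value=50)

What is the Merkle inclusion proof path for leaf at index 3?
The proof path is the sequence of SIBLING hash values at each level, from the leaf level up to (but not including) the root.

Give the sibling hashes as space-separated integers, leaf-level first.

L0 (leaves): [51, 76, 30, 50, 53], target index=3
L1: h(51,76)=(51*31+76)%997=660 [pair 0] h(30,50)=(30*31+50)%997=980 [pair 1] h(53,53)=(53*31+53)%997=699 [pair 2] -> [660, 980, 699]
  Sibling for proof at L0: 30
L2: h(660,980)=(660*31+980)%997=503 [pair 0] h(699,699)=(699*31+699)%997=434 [pair 1] -> [503, 434]
  Sibling for proof at L1: 660
L3: h(503,434)=(503*31+434)%997=75 [pair 0] -> [75]
  Sibling for proof at L2: 434
Root: 75
Proof path (sibling hashes from leaf to root): [30, 660, 434]

Answer: 30 660 434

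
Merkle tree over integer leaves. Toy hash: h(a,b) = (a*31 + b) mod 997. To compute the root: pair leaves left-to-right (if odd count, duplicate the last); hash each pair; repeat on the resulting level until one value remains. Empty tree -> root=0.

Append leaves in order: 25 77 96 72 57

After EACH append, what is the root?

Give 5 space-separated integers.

After append 25 (leaves=[25]):
  L0: [25]
  root=25
After append 77 (leaves=[25, 77]):
  L0: [25, 77]
  L1: h(25,77)=(25*31+77)%997=852 -> [852]
  root=852
After append 96 (leaves=[25, 77, 96]):
  L0: [25, 77, 96]
  L1: h(25,77)=(25*31+77)%997=852 h(96,96)=(96*31+96)%997=81 -> [852, 81]
  L2: h(852,81)=(852*31+81)%997=571 -> [571]
  root=571
After append 72 (leaves=[25, 77, 96, 72]):
  L0: [25, 77, 96, 72]
  L1: h(25,77)=(25*31+77)%997=852 h(96,72)=(96*31+72)%997=57 -> [852, 57]
  L2: h(852,57)=(852*31+57)%997=547 -> [547]
  root=547
After append 57 (leaves=[25, 77, 96, 72, 57]):
  L0: [25, 77, 96, 72, 57]
  L1: h(25,77)=(25*31+77)%997=852 h(96,72)=(96*31+72)%997=57 h(57,57)=(57*31+57)%997=827 -> [852, 57, 827]
  L2: h(852,57)=(852*31+57)%997=547 h(827,827)=(827*31+827)%997=542 -> [547, 542]
  L3: h(547,542)=(547*31+542)%997=550 -> [550]
  root=550

Answer: 25 852 571 547 550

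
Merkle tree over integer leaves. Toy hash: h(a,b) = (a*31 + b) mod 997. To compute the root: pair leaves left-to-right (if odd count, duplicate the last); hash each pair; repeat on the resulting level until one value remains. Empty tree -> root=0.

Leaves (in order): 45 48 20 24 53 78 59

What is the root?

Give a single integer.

L0: [45, 48, 20, 24, 53, 78, 59]
L1: h(45,48)=(45*31+48)%997=446 h(20,24)=(20*31+24)%997=644 h(53,78)=(53*31+78)%997=724 h(59,59)=(59*31+59)%997=891 -> [446, 644, 724, 891]
L2: h(446,644)=(446*31+644)%997=512 h(724,891)=(724*31+891)%997=404 -> [512, 404]
L3: h(512,404)=(512*31+404)%997=324 -> [324]

Answer: 324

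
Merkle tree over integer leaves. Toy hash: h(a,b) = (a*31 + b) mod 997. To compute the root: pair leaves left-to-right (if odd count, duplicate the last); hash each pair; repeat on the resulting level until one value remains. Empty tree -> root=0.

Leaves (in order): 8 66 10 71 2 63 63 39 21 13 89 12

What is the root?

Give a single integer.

Answer: 795

Derivation:
L0: [8, 66, 10, 71, 2, 63, 63, 39, 21, 13, 89, 12]
L1: h(8,66)=(8*31+66)%997=314 h(10,71)=(10*31+71)%997=381 h(2,63)=(2*31+63)%997=125 h(63,39)=(63*31+39)%997=995 h(21,13)=(21*31+13)%997=664 h(89,12)=(89*31+12)%997=777 -> [314, 381, 125, 995, 664, 777]
L2: h(314,381)=(314*31+381)%997=145 h(125,995)=(125*31+995)%997=882 h(664,777)=(664*31+777)%997=424 -> [145, 882, 424]
L3: h(145,882)=(145*31+882)%997=392 h(424,424)=(424*31+424)%997=607 -> [392, 607]
L4: h(392,607)=(392*31+607)%997=795 -> [795]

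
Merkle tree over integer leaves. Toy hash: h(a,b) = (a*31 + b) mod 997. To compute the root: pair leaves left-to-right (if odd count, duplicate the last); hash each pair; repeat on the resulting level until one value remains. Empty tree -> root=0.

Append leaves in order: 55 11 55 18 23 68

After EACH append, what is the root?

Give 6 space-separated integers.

After append 55 (leaves=[55]):
  L0: [55]
  root=55
After append 11 (leaves=[55, 11]):
  L0: [55, 11]
  L1: h(55,11)=(55*31+11)%997=719 -> [719]
  root=719
After append 55 (leaves=[55, 11, 55]):
  L0: [55, 11, 55]
  L1: h(55,11)=(55*31+11)%997=719 h(55,55)=(55*31+55)%997=763 -> [719, 763]
  L2: h(719,763)=(719*31+763)%997=121 -> [121]
  root=121
After append 18 (leaves=[55, 11, 55, 18]):
  L0: [55, 11, 55, 18]
  L1: h(55,11)=(55*31+11)%997=719 h(55,18)=(55*31+18)%997=726 -> [719, 726]
  L2: h(719,726)=(719*31+726)%997=84 -> [84]
  root=84
After append 23 (leaves=[55, 11, 55, 18, 23]):
  L0: [55, 11, 55, 18, 23]
  L1: h(55,11)=(55*31+11)%997=719 h(55,18)=(55*31+18)%997=726 h(23,23)=(23*31+23)%997=736 -> [719, 726, 736]
  L2: h(719,726)=(719*31+726)%997=84 h(736,736)=(736*31+736)%997=621 -> [84, 621]
  L3: h(84,621)=(84*31+621)%997=234 -> [234]
  root=234
After append 68 (leaves=[55, 11, 55, 18, 23, 68]):
  L0: [55, 11, 55, 18, 23, 68]
  L1: h(55,11)=(55*31+11)%997=719 h(55,18)=(55*31+18)%997=726 h(23,68)=(23*31+68)%997=781 -> [719, 726, 781]
  L2: h(719,726)=(719*31+726)%997=84 h(781,781)=(781*31+781)%997=67 -> [84, 67]
  L3: h(84,67)=(84*31+67)%997=677 -> [677]
  root=677

Answer: 55 719 121 84 234 677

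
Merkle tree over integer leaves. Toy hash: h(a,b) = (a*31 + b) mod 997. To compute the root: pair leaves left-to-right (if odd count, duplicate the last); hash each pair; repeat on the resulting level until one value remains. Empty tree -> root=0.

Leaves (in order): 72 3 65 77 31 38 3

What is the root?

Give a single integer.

Answer: 502

Derivation:
L0: [72, 3, 65, 77, 31, 38, 3]
L1: h(72,3)=(72*31+3)%997=241 h(65,77)=(65*31+77)%997=98 h(31,38)=(31*31+38)%997=2 h(3,3)=(3*31+3)%997=96 -> [241, 98, 2, 96]
L2: h(241,98)=(241*31+98)%997=590 h(2,96)=(2*31+96)%997=158 -> [590, 158]
L3: h(590,158)=(590*31+158)%997=502 -> [502]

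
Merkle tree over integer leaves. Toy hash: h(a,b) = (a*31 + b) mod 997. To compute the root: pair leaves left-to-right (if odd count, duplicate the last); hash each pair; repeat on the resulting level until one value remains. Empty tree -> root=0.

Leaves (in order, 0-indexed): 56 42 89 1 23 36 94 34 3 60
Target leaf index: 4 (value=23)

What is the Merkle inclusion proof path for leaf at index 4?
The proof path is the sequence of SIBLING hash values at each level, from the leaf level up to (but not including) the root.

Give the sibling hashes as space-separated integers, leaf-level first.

Answer: 36 954 52 143

Derivation:
L0 (leaves): [56, 42, 89, 1, 23, 36, 94, 34, 3, 60], target index=4
L1: h(56,42)=(56*31+42)%997=781 [pair 0] h(89,1)=(89*31+1)%997=766 [pair 1] h(23,36)=(23*31+36)%997=749 [pair 2] h(94,34)=(94*31+34)%997=954 [pair 3] h(3,60)=(3*31+60)%997=153 [pair 4] -> [781, 766, 749, 954, 153]
  Sibling for proof at L0: 36
L2: h(781,766)=(781*31+766)%997=52 [pair 0] h(749,954)=(749*31+954)%997=245 [pair 1] h(153,153)=(153*31+153)%997=908 [pair 2] -> [52, 245, 908]
  Sibling for proof at L1: 954
L3: h(52,245)=(52*31+245)%997=860 [pair 0] h(908,908)=(908*31+908)%997=143 [pair 1] -> [860, 143]
  Sibling for proof at L2: 52
L4: h(860,143)=(860*31+143)%997=881 [pair 0] -> [881]
  Sibling for proof at L3: 143
Root: 881
Proof path (sibling hashes from leaf to root): [36, 954, 52, 143]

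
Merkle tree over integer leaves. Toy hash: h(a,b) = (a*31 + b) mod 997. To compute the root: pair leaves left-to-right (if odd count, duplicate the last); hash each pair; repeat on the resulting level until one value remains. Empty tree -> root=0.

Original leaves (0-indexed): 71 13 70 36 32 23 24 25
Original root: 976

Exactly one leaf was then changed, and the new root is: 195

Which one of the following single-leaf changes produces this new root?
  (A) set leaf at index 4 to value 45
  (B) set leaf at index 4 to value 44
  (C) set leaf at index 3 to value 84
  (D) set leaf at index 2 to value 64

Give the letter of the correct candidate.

Original leaves: [71, 13, 70, 36, 32, 23, 24, 25]
Target new root: 195
Try each candidate change and compute the resulting root:
Candidate A: set leaf[4] = 45 -> leaves = [71, 13, 70, 36, 45, 23, 24, 25]
  L0: [71, 13, 70, 36, 45, 23, 24, 25]
  L1: h(71,13)=(71*31+13)%997=220 h(70,36)=(70*31+36)%997=212 h(45,23)=(45*31+23)%997=421 h(24,25)=(24*31+25)%997=769 -> [220, 212, 421, 769]
  L2: h(220,212)=(220*31+212)%997=53 h(421,769)=(421*31+769)%997=859 -> [53, 859]
  L3: h(53,859)=(53*31+859)%997=508 -> [508]
  root = 508 != target 195
Candidate B: set leaf[4] = 44 -> leaves = [71, 13, 70, 36, 44, 23, 24, 25]
  L0: [71, 13, 70, 36, 44, 23, 24, 25]
  L1: h(71,13)=(71*31+13)%997=220 h(70,36)=(70*31+36)%997=212 h(44,23)=(44*31+23)%997=390 h(24,25)=(24*31+25)%997=769 -> [220, 212, 390, 769]
  L2: h(220,212)=(220*31+212)%997=53 h(390,769)=(390*31+769)%997=895 -> [53, 895]
  L3: h(53,895)=(53*31+895)%997=544 -> [544]
  root = 544 != target 195
Candidate C: set leaf[3] = 84 -> leaves = [71, 13, 70, 84, 32, 23, 24, 25]
  L0: [71, 13, 70, 84, 32, 23, 24, 25]
  L1: h(71,13)=(71*31+13)%997=220 h(70,84)=(70*31+84)%997=260 h(32,23)=(32*31+23)%997=18 h(24,25)=(24*31+25)%997=769 -> [220, 260, 18, 769]
  L2: h(220,260)=(220*31+260)%997=101 h(18,769)=(18*31+769)%997=330 -> [101, 330]
  L3: h(101,330)=(101*31+330)%997=470 -> [470]
  root = 470 != target 195
Candidate D: set leaf[2] = 64 -> leaves = [71, 13, 64, 36, 32, 23, 24, 25]
  L0: [71, 13, 64, 36, 32, 23, 24, 25]
  L1: h(71,13)=(71*31+13)%997=220 h(64,36)=(64*31+36)%997=26 h(32,23)=(32*31+23)%997=18 h(24,25)=(24*31+25)%997=769 -> [220, 26, 18, 769]
  L2: h(220,26)=(220*31+26)%997=864 h(18,769)=(18*31+769)%997=330 -> [864, 330]
  L3: h(864,330)=(864*31+330)%997=195 -> [195]
  root = 195 == target 195  ** MATCH **
Candidate D produces the target root.

Answer: D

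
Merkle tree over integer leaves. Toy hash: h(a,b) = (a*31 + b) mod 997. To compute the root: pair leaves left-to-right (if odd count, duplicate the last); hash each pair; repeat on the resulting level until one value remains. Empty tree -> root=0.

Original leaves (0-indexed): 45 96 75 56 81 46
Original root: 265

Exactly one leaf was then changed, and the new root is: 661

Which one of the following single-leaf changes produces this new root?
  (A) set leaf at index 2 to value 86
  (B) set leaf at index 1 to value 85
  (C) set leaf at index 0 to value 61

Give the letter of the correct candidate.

Answer: B

Derivation:
Original leaves: [45, 96, 75, 56, 81, 46]
Target new root: 661
Try each candidate change and compute the resulting root:
Candidate A: set leaf[2] = 86 -> leaves = [45, 96, 86, 56, 81, 46]
  L0: [45, 96, 86, 56, 81, 46]
  L1: h(45,96)=(45*31+96)%997=494 h(86,56)=(86*31+56)%997=728 h(81,46)=(81*31+46)%997=563 -> [494, 728, 563]
  L2: h(494,728)=(494*31+728)%997=90 h(563,563)=(563*31+563)%997=70 -> [90, 70]
  L3: h(90,70)=(90*31+70)%997=866 -> [866]
  root = 866 != target 661
Candidate B: set leaf[1] = 85 -> leaves = [45, 85, 75, 56, 81, 46]
  L0: [45, 85, 75, 56, 81, 46]
  L1: h(45,85)=(45*31+85)%997=483 h(75,56)=(75*31+56)%997=387 h(81,46)=(81*31+46)%997=563 -> [483, 387, 563]
  L2: h(483,387)=(483*31+387)%997=405 h(563,563)=(563*31+563)%997=70 -> [405, 70]
  L3: h(405,70)=(405*31+70)%997=661 -> [661]
  root = 661 == target 661  ** MATCH **
Candidate C: set leaf[0] = 61 -> leaves = [61, 96, 75, 56, 81, 46]
  L0: [61, 96, 75, 56, 81, 46]
  L1: h(61,96)=(61*31+96)%997=990 h(75,56)=(75*31+56)%997=387 h(81,46)=(81*31+46)%997=563 -> [990, 387, 563]
  L2: h(990,387)=(990*31+387)%997=170 h(563,563)=(563*31+563)%997=70 -> [170, 70]
  L3: h(170,70)=(170*31+70)%997=355 -> [355]
  root = 355 != target 661
Candidate B produces the target root.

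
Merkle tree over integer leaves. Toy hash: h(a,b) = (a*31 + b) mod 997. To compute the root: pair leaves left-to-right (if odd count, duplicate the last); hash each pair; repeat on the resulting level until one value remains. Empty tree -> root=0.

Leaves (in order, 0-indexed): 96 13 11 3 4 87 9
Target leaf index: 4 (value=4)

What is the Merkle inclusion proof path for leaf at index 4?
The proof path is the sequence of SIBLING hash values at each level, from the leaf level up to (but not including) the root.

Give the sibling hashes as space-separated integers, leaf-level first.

Answer: 87 288 282

Derivation:
L0 (leaves): [96, 13, 11, 3, 4, 87, 9], target index=4
L1: h(96,13)=(96*31+13)%997=995 [pair 0] h(11,3)=(11*31+3)%997=344 [pair 1] h(4,87)=(4*31+87)%997=211 [pair 2] h(9,9)=(9*31+9)%997=288 [pair 3] -> [995, 344, 211, 288]
  Sibling for proof at L0: 87
L2: h(995,344)=(995*31+344)%997=282 [pair 0] h(211,288)=(211*31+288)%997=847 [pair 1] -> [282, 847]
  Sibling for proof at L1: 288
L3: h(282,847)=(282*31+847)%997=616 [pair 0] -> [616]
  Sibling for proof at L2: 282
Root: 616
Proof path (sibling hashes from leaf to root): [87, 288, 282]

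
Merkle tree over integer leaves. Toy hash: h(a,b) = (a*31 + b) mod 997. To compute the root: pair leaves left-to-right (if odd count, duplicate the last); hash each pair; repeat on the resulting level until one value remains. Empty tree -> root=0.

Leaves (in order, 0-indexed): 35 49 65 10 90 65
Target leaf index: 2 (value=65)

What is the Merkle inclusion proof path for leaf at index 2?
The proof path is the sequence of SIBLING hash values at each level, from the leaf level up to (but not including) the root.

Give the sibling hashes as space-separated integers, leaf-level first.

Answer: 10 137 633

Derivation:
L0 (leaves): [35, 49, 65, 10, 90, 65], target index=2
L1: h(35,49)=(35*31+49)%997=137 [pair 0] h(65,10)=(65*31+10)%997=31 [pair 1] h(90,65)=(90*31+65)%997=861 [pair 2] -> [137, 31, 861]
  Sibling for proof at L0: 10
L2: h(137,31)=(137*31+31)%997=290 [pair 0] h(861,861)=(861*31+861)%997=633 [pair 1] -> [290, 633]
  Sibling for proof at L1: 137
L3: h(290,633)=(290*31+633)%997=650 [pair 0] -> [650]
  Sibling for proof at L2: 633
Root: 650
Proof path (sibling hashes from leaf to root): [10, 137, 633]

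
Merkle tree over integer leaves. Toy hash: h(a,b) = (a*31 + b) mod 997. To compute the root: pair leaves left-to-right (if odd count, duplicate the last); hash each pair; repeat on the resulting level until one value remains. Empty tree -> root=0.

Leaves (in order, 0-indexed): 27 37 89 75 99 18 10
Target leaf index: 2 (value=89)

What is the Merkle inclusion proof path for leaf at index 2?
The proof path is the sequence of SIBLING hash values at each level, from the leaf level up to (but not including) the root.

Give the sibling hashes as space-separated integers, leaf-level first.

Answer: 75 874 305

Derivation:
L0 (leaves): [27, 37, 89, 75, 99, 18, 10], target index=2
L1: h(27,37)=(27*31+37)%997=874 [pair 0] h(89,75)=(89*31+75)%997=840 [pair 1] h(99,18)=(99*31+18)%997=96 [pair 2] h(10,10)=(10*31+10)%997=320 [pair 3] -> [874, 840, 96, 320]
  Sibling for proof at L0: 75
L2: h(874,840)=(874*31+840)%997=18 [pair 0] h(96,320)=(96*31+320)%997=305 [pair 1] -> [18, 305]
  Sibling for proof at L1: 874
L3: h(18,305)=(18*31+305)%997=863 [pair 0] -> [863]
  Sibling for proof at L2: 305
Root: 863
Proof path (sibling hashes from leaf to root): [75, 874, 305]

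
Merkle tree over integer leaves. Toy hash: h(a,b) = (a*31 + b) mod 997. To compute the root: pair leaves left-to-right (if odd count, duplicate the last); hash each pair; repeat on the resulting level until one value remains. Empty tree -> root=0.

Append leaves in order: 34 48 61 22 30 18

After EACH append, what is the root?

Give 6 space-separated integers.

Answer: 34 105 222 183 501 117

Derivation:
After append 34 (leaves=[34]):
  L0: [34]
  root=34
After append 48 (leaves=[34, 48]):
  L0: [34, 48]
  L1: h(34,48)=(34*31+48)%997=105 -> [105]
  root=105
After append 61 (leaves=[34, 48, 61]):
  L0: [34, 48, 61]
  L1: h(34,48)=(34*31+48)%997=105 h(61,61)=(61*31+61)%997=955 -> [105, 955]
  L2: h(105,955)=(105*31+955)%997=222 -> [222]
  root=222
After append 22 (leaves=[34, 48, 61, 22]):
  L0: [34, 48, 61, 22]
  L1: h(34,48)=(34*31+48)%997=105 h(61,22)=(61*31+22)%997=916 -> [105, 916]
  L2: h(105,916)=(105*31+916)%997=183 -> [183]
  root=183
After append 30 (leaves=[34, 48, 61, 22, 30]):
  L0: [34, 48, 61, 22, 30]
  L1: h(34,48)=(34*31+48)%997=105 h(61,22)=(61*31+22)%997=916 h(30,30)=(30*31+30)%997=960 -> [105, 916, 960]
  L2: h(105,916)=(105*31+916)%997=183 h(960,960)=(960*31+960)%997=810 -> [183, 810]
  L3: h(183,810)=(183*31+810)%997=501 -> [501]
  root=501
After append 18 (leaves=[34, 48, 61, 22, 30, 18]):
  L0: [34, 48, 61, 22, 30, 18]
  L1: h(34,48)=(34*31+48)%997=105 h(61,22)=(61*31+22)%997=916 h(30,18)=(30*31+18)%997=948 -> [105, 916, 948]
  L2: h(105,916)=(105*31+916)%997=183 h(948,948)=(948*31+948)%997=426 -> [183, 426]
  L3: h(183,426)=(183*31+426)%997=117 -> [117]
  root=117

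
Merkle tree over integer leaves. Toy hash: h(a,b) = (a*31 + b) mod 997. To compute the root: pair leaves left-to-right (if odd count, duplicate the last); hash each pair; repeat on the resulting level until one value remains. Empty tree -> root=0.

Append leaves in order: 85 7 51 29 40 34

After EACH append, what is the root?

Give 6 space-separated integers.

Answer: 85 648 783 761 743 551

Derivation:
After append 85 (leaves=[85]):
  L0: [85]
  root=85
After append 7 (leaves=[85, 7]):
  L0: [85, 7]
  L1: h(85,7)=(85*31+7)%997=648 -> [648]
  root=648
After append 51 (leaves=[85, 7, 51]):
  L0: [85, 7, 51]
  L1: h(85,7)=(85*31+7)%997=648 h(51,51)=(51*31+51)%997=635 -> [648, 635]
  L2: h(648,635)=(648*31+635)%997=783 -> [783]
  root=783
After append 29 (leaves=[85, 7, 51, 29]):
  L0: [85, 7, 51, 29]
  L1: h(85,7)=(85*31+7)%997=648 h(51,29)=(51*31+29)%997=613 -> [648, 613]
  L2: h(648,613)=(648*31+613)%997=761 -> [761]
  root=761
After append 40 (leaves=[85, 7, 51, 29, 40]):
  L0: [85, 7, 51, 29, 40]
  L1: h(85,7)=(85*31+7)%997=648 h(51,29)=(51*31+29)%997=613 h(40,40)=(40*31+40)%997=283 -> [648, 613, 283]
  L2: h(648,613)=(648*31+613)%997=761 h(283,283)=(283*31+283)%997=83 -> [761, 83]
  L3: h(761,83)=(761*31+83)%997=743 -> [743]
  root=743
After append 34 (leaves=[85, 7, 51, 29, 40, 34]):
  L0: [85, 7, 51, 29, 40, 34]
  L1: h(85,7)=(85*31+7)%997=648 h(51,29)=(51*31+29)%997=613 h(40,34)=(40*31+34)%997=277 -> [648, 613, 277]
  L2: h(648,613)=(648*31+613)%997=761 h(277,277)=(277*31+277)%997=888 -> [761, 888]
  L3: h(761,888)=(761*31+888)%997=551 -> [551]
  root=551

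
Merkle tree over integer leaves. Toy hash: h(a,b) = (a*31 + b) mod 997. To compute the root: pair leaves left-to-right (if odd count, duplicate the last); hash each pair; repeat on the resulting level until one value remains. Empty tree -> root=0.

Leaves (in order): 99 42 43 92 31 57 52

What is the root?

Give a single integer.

L0: [99, 42, 43, 92, 31, 57, 52]
L1: h(99,42)=(99*31+42)%997=120 h(43,92)=(43*31+92)%997=428 h(31,57)=(31*31+57)%997=21 h(52,52)=(52*31+52)%997=667 -> [120, 428, 21, 667]
L2: h(120,428)=(120*31+428)%997=160 h(21,667)=(21*31+667)%997=321 -> [160, 321]
L3: h(160,321)=(160*31+321)%997=296 -> [296]

Answer: 296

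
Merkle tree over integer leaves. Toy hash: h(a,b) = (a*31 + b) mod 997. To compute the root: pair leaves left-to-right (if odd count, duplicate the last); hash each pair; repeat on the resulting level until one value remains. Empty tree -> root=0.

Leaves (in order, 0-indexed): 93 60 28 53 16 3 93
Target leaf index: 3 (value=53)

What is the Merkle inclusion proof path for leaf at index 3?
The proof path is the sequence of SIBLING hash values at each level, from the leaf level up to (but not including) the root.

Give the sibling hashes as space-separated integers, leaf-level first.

L0 (leaves): [93, 60, 28, 53, 16, 3, 93], target index=3
L1: h(93,60)=(93*31+60)%997=949 [pair 0] h(28,53)=(28*31+53)%997=921 [pair 1] h(16,3)=(16*31+3)%997=499 [pair 2] h(93,93)=(93*31+93)%997=982 [pair 3] -> [949, 921, 499, 982]
  Sibling for proof at L0: 28
L2: h(949,921)=(949*31+921)%997=430 [pair 0] h(499,982)=(499*31+982)%997=499 [pair 1] -> [430, 499]
  Sibling for proof at L1: 949
L3: h(430,499)=(430*31+499)%997=868 [pair 0] -> [868]
  Sibling for proof at L2: 499
Root: 868
Proof path (sibling hashes from leaf to root): [28, 949, 499]

Answer: 28 949 499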